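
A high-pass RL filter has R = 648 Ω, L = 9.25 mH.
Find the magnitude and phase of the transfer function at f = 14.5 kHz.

Step 1 — Angular frequency: ω = 2π·1.45e+04 = 9.111e+04 rad/s.
Step 2 — Transfer function: H(jω) = jωL/(R + jωL).
Step 3 — Numerator jωL = j·842.7; denominator R + jωL = 648 + j842.7.
Step 4 — H = 0.6284 + j0.4832.
Step 5 — Magnitude: |H| = 0.7927 (-2.0 dB); phase: φ = 37.6°.

|H| = 0.7927 (-2.0 dB), φ = 37.6°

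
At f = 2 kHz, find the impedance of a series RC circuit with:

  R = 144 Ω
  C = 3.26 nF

Step 1 — Angular frequency: ω = 2π·f = 2π·2000 = 1.257e+04 rad/s.
Step 2 — Component impedances:
  R: Z = R = 144 Ω
  C: Z = 1/(jωC) = -j/(ω·C) = 0 - j2.441e+04 Ω
Step 3 — Series combination: Z_total = R + C = 144 - j2.441e+04 Ω = 2.441e+04∠-89.7° Ω.

Z = 144 - j2.441e+04 Ω = 2.441e+04∠-89.7° Ω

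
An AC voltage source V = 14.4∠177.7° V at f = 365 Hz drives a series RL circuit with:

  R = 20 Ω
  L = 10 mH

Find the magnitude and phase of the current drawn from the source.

Step 1 — Angular frequency: ω = 2π·f = 2π·365 = 2293 rad/s.
Step 2 — Component impedances:
  R: Z = R = 20 Ω
  L: Z = jωL = j·2293·0.01 = 0 + j22.93 Ω
Step 3 — Series combination: Z_total = R + L = 20 + j22.93 Ω = 30.43∠48.9° Ω.
Step 4 — Source phasor: V = 14.4∠177.7° V = -14.39 + j0.5779 V.
Step 5 — Ohm's law: I = V / Z_total = (-14.39 + j0.5779) / (20 + j22.93) = -0.2965 + j0.3688 A.
Step 6 — Convert to polar: |I| = 0.4732 A, ∠I = 128.8°.

I = 0.4732∠128.8° A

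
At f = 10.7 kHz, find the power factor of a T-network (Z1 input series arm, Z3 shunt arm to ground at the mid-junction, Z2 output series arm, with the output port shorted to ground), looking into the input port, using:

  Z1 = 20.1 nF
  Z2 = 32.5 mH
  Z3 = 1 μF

Step 1 — Angular frequency: ω = 2π·f = 2π·1.07e+04 = 6.723e+04 rad/s.
Step 2 — Component impedances:
  Z1: Z = 1/(jωC) = -j/(ω·C) = 0 - j740 Ω
  Z2: Z = jωL = j·6.723e+04·0.0325 = 0 + j2185 Ω
  Z3: Z = 1/(jωC) = -j/(ω·C) = 0 - j14.87 Ω
Step 3 — With the output port shorted to ground, the output series arm Z2 runs from the junction to ground; the shunt arm Z3 also runs from the junction to ground. They appear in parallel: Z3 || Z2 = 0 - j14.98 Ω.
Step 4 — Series with input arm Z1: Z_in = Z1 + (Z3 || Z2) = 0 - j755 Ω = 755∠-90.0° Ω.
Step 5 — Power factor: PF = cos(φ) = Re(Z)/|Z| = 0/755 = 0.
Step 6 — Type: Im(Z) = -755 ⇒ leading (phase φ = -90.0°).

PF = 0 (leading, φ = -90.0°)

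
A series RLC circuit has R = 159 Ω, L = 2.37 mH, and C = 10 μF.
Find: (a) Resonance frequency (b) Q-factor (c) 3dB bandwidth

Step 1 — Resonance condition Im(Z)=0 gives ω₀ = 1/√(LC).
Step 2 — ω₀ = 1/√(0.00237·1e-05) = 6496 rad/s.
Step 3 — f₀ = ω₀/(2π) = 1034 Hz.
Step 4 — Series Q: Q = ω₀L/R = 6496·0.00237/159 = 0.09682.
Step 5 — 3dB bandwidth: Δω = ω₀/Q = 6.709e+04 rad/s; BW = Δω/(2π) = 1.068e+04 Hz.

(a) f₀ = 1034 Hz  (b) Q = 0.09682  (c) BW = 1.068e+04 Hz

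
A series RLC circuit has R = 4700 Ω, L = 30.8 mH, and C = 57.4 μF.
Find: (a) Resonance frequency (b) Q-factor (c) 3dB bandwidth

Step 1 — Resonance condition Im(Z)=0 gives ω₀ = 1/√(LC).
Step 2 — ω₀ = 1/√(0.0308·5.74e-05) = 752.1 rad/s.
Step 3 — f₀ = ω₀/(2π) = 119.7 Hz.
Step 4 — Series Q: Q = ω₀L/R = 752.1·0.0308/4700 = 0.004929.
Step 5 — 3dB bandwidth: Δω = ω₀/Q = 1.526e+05 rad/s; BW = Δω/(2π) = 2.429e+04 Hz.

(a) f₀ = 119.7 Hz  (b) Q = 0.004929  (c) BW = 2.429e+04 Hz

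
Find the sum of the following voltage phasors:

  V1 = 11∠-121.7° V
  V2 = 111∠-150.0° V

Step 1 — Convert each phasor to rectangular form:
  V1 = 11·(cos(-121.7°) + j·sin(-121.7°)) = -5.78 - j9.359 V
  V2 = 111·(cos(-150.0°) + j·sin(-150.0°)) = -96.13 - j55.5 V
Step 2 — Sum components: V_total = -101.9 - j64.86 V.
Step 3 — Convert to polar: |V_total| = 120.8 V, ∠V_total = -147.5°.

V_total = 120.8∠-147.5° V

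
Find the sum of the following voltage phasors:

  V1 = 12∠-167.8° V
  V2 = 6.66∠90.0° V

Step 1 — Convert each phasor to rectangular form:
  V1 = 12·(cos(-167.8°) + j·sin(-167.8°)) = -11.73 - j2.536 V
  V2 = 6.66·(cos(90.0°) + j·sin(90.0°)) = 0 + j6.66 V
Step 2 — Sum components: V_total = -11.73 + j4.124 V.
Step 3 — Convert to polar: |V_total| = 12.43 V, ∠V_total = 160.6°.

V_total = 12.43∠160.6° V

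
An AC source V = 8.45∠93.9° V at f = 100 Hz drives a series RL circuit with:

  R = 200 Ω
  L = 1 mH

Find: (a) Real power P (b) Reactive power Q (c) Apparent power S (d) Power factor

Step 1 — Angular frequency: ω = 2π·f = 2π·100 = 628.3 rad/s.
Step 2 — Component impedances:
  R: Z = R = 200 Ω
  L: Z = jωL = j·628.3·0.001 = 0 + j0.6283 Ω
Step 3 — Series combination: Z_total = R + L = 200 + j0.6283 Ω = 200∠0.2° Ω.
Step 4 — Source phasor: V = 8.45∠93.9° V = -0.5747 + j8.43 V.
Step 5 — Current: I = V / Z = -0.002741 + j0.04216 A = 0.04225∠93.7° A.
Step 6 — Complex power: S = V·I* = 0.357 + j0.001122 VA.
Step 7 — Real power: P = Re(S) = 0.357 W.
Step 8 — Reactive power: Q = Im(S) = 0.001122 VAR.
Step 9 — Apparent power: |S| = 0.357 VA.
Step 10 — Power factor: PF = P/|S| = 1 (lagging).

(a) P = 0.357 W  (b) Q = 0.001122 VAR  (c) S = 0.357 VA  (d) PF = 1 (lagging)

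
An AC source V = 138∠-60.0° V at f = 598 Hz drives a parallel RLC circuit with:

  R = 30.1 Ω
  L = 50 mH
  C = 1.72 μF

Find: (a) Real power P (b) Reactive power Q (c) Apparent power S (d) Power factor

Step 1 — Angular frequency: ω = 2π·f = 2π·598 = 3757 rad/s.
Step 2 — Component impedances:
  R: Z = R = 30.1 Ω
  L: Z = jωL = j·3757·0.05 = 0 + j187.9 Ω
  C: Z = 1/(jωC) = -j/(ω·C) = 0 - j154.7 Ω
Step 3 — Parallel combination: 1/Z_total = 1/R + 1/L + 1/C; Z_total = 30.06 - j1.031 Ω = 30.08∠-2.0° Ω.
Step 4 — Source phasor: V = 138∠-60.0° V = 69 - j119.5 V.
Step 5 — Current: I = V / Z = 2.429 - j3.892 A = 4.587∠-58.0° A.
Step 6 — Complex power: S = V·I* = 632.7 - j21.7 VA.
Step 7 — Real power: P = Re(S) = 632.7 W.
Step 8 — Reactive power: Q = Im(S) = -21.7 VAR.
Step 9 — Apparent power: |S| = 633.1 VA.
Step 10 — Power factor: PF = P/|S| = 0.9994 (leading).

(a) P = 632.7 W  (b) Q = -21.7 VAR  (c) S = 633.1 VA  (d) PF = 0.9994 (leading)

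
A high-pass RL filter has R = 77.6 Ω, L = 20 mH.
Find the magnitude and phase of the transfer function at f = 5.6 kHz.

Step 1 — Angular frequency: ω = 2π·5600 = 3.519e+04 rad/s.
Step 2 — Transfer function: H(jω) = jωL/(R + jωL).
Step 3 — Numerator jωL = j·703.7; denominator R + jωL = 77.6 + j703.7.
Step 4 — H = 0.988 + j0.1089.
Step 5 — Magnitude: |H| = 0.994 (-0.1 dB); phase: φ = 6.3°.

|H| = 0.994 (-0.1 dB), φ = 6.3°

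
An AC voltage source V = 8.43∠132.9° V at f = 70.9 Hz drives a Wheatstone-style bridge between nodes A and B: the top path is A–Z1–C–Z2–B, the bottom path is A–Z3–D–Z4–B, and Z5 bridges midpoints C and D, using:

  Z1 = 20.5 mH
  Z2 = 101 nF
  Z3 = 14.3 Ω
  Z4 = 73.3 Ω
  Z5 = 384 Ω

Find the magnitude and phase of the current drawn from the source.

Step 1 — Angular frequency: ω = 2π·f = 2π·70.9 = 445.5 rad/s.
Step 2 — Component impedances:
  Z1: Z = jωL = j·445.5·0.0205 = 0 + j9.132 Ω
  Z2: Z = 1/(jωC) = -j/(ω·C) = 0 - j2.223e+04 Ω
  Z3: Z = R = 14.3 Ω
  Z4: Z = R = 73.3 Ω
  Z5: Z = R = 384 Ω
Step 3 — Bridge requires nodal analysis (the Z5 bridge couples midpoints C and D, so the two paths cannot be reduced to a simple series/parallel combination). Setting node B to ground and injecting 1 A at node A, the 3-node admittance system at A, C, D solves to V_A = Z_AB = 87.08 - j0.3295 Ω = 87.08∠-0.2° Ω.
Step 4 — Source phasor: V = 8.43∠132.9° V = -5.738 + j6.175 V.
Step 5 — Ohm's law: I = V / Z_total = (-5.738 + j6.175) / (87.08 - j0.3295) = -0.06616 + j0.07066 A.
Step 6 — Convert to polar: |I| = 0.0968 A, ∠I = 133.1°.

I = 0.0968∠133.1° A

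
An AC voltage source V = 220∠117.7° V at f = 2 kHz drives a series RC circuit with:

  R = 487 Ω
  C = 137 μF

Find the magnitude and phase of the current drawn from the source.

Step 1 — Angular frequency: ω = 2π·f = 2π·2000 = 1.257e+04 rad/s.
Step 2 — Component impedances:
  R: Z = R = 487 Ω
  C: Z = 1/(jωC) = -j/(ω·C) = 0 - j0.5809 Ω
Step 3 — Series combination: Z_total = R + C = 487 - j0.5809 Ω = 487∠-0.1° Ω.
Step 4 — Source phasor: V = 220∠117.7° V = -102.3 + j194.8 V.
Step 5 — Ohm's law: I = V / Z_total = (-102.3 + j194.8) / (487 - j0.5809) = -0.2105 + j0.3997 A.
Step 6 — Convert to polar: |I| = 0.4517 A, ∠I = 117.8°.

I = 0.4517∠117.8° A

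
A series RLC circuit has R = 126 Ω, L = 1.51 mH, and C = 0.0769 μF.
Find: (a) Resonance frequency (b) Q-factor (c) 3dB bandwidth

Step 1 — Resonance: ω₀ = 1/√(LC) = 1/√(0.00151·7.69e-08) = 9.28e+04 rad/s.
Step 2 — f₀ = ω₀/(2π) = 1.477e+04 Hz.
Step 3 — Series Q: Q = ω₀L/R = 9.28e+04·0.00151/126 = 1.112.
Step 4 — Bandwidth: Δω = ω₀/Q = 8.344e+04 rad/s; BW = Δω/(2π) = 1.328e+04 Hz.

(a) f₀ = 1.477e+04 Hz  (b) Q = 1.112  (c) BW = 1.328e+04 Hz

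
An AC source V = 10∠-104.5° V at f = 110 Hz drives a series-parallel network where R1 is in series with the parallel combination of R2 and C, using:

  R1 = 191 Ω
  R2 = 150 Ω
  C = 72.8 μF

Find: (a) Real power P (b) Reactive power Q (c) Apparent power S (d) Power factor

Step 1 — Angular frequency: ω = 2π·f = 2π·110 = 691.2 rad/s.
Step 2 — Component impedances:
  R1: Z = R = 191 Ω
  R2: Z = R = 150 Ω
  C: Z = 1/(jωC) = -j/(ω·C) = 0 - j19.87 Ω
Step 3 — Parallel branch: R2 || C = 1/(1/R2 + 1/C) = 2.588 - j19.53 Ω.
Step 4 — Series with R1: Z_total = R1 + (R2 || C) = 193.6 - j19.53 Ω = 194.6∠-5.8° Ω.
Step 5 — Source phasor: V = 10∠-104.5° V = -2.504 - j9.681 V.
Step 6 — Current: I = V / Z = -0.007808 - j0.0508 A = 0.0514∠-98.7° A.
Step 7 — Complex power: S = V·I* = 0.5114 - j0.05159 VA.
Step 8 — Real power: P = Re(S) = 0.5114 W.
Step 9 — Reactive power: Q = Im(S) = -0.05159 VAR.
Step 10 — Apparent power: |S| = 0.514 VA.
Step 11 — Power factor: PF = P/|S| = 0.9949 (leading).

(a) P = 0.5114 W  (b) Q = -0.05159 VAR  (c) S = 0.514 VA  (d) PF = 0.9949 (leading)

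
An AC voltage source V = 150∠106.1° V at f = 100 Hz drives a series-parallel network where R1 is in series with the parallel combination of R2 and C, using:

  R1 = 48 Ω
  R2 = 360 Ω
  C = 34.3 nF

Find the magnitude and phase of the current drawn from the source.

Step 1 — Angular frequency: ω = 2π·f = 2π·100 = 628.3 rad/s.
Step 2 — Component impedances:
  R1: Z = R = 48 Ω
  R2: Z = R = 360 Ω
  C: Z = 1/(jωC) = -j/(ω·C) = 0 - j4.64e+04 Ω
Step 3 — Parallel branch: R2 || C = 1/(1/R2 + 1/C) = 360 - j2.793 Ω.
Step 4 — Series with R1: Z_total = R1 + (R2 || C) = 408 - j2.793 Ω = 408∠-0.4° Ω.
Step 5 — Source phasor: V = 150∠106.1° V = -41.6 + j144.1 V.
Step 6 — Ohm's law: I = V / Z_total = (-41.6 + j144.1) / (408 - j2.793) = -0.1044 + j0.3525 A.
Step 7 — Convert to polar: |I| = 0.3677 A, ∠I = 106.5°.

I = 0.3677∠106.5° A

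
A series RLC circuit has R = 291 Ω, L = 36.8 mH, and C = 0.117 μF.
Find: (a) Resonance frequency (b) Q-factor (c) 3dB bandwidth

Step 1 — Resonance: ω₀ = 1/√(LC) = 1/√(0.0368·1.17e-07) = 1.524e+04 rad/s.
Step 2 — f₀ = ω₀/(2π) = 2426 Hz.
Step 3 — Series Q: Q = ω₀L/R = 1.524e+04·0.0368/291 = 1.927.
Step 4 — Bandwidth: Δω = ω₀/Q = 7908 rad/s; BW = Δω/(2π) = 1259 Hz.

(a) f₀ = 2426 Hz  (b) Q = 1.927  (c) BW = 1259 Hz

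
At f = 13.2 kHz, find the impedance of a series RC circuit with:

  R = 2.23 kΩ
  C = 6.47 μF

Step 1 — Angular frequency: ω = 2π·f = 2π·1.32e+04 = 8.294e+04 rad/s.
Step 2 — Component impedances:
  R: Z = R = 2230 Ω
  C: Z = 1/(jωC) = -j/(ω·C) = 0 - j1.864 Ω
Step 3 — Series combination: Z_total = R + C = 2230 - j1.864 Ω = 2230∠-0.0° Ω.

Z = 2230 - j1.864 Ω = 2230∠-0.0° Ω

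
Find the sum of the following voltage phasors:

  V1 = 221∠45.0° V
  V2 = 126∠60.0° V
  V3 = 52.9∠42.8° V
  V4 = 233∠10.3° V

Step 1 — Convert each phasor to rectangular form:
  V1 = 221·(cos(45.0°) + j·sin(45.0°)) = 156.3 + j156.3 V
  V2 = 126·(cos(60.0°) + j·sin(60.0°)) = 63 + j109.1 V
  V3 = 52.9·(cos(42.8°) + j·sin(42.8°)) = 38.81 + j35.94 V
  V4 = 233·(cos(10.3°) + j·sin(10.3°)) = 229.2 + j41.66 V
Step 2 — Sum components: V_total = 487.3 + j343 V.
Step 3 — Convert to polar: |V_total| = 595.9 V, ∠V_total = 35.1°.

V_total = 595.9∠35.1° V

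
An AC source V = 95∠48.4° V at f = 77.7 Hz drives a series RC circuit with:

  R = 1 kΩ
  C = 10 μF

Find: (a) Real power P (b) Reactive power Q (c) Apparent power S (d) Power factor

Step 1 — Angular frequency: ω = 2π·f = 2π·77.7 = 488.2 rad/s.
Step 2 — Component impedances:
  R: Z = R = 1000 Ω
  C: Z = 1/(jωC) = -j/(ω·C) = 0 - j204.8 Ω
Step 3 — Series combination: Z_total = R + C = 1000 - j204.8 Ω = 1021∠-11.6° Ω.
Step 4 — Source phasor: V = 95∠48.4° V = 63.07 + j71.04 V.
Step 5 — Current: I = V / Z = 0.04657 + j0.08058 A = 0.09307∠60.0° A.
Step 6 — Complex power: S = V·I* = 8.662 - j1.774 VA.
Step 7 — Real power: P = Re(S) = 8.662 W.
Step 8 — Reactive power: Q = Im(S) = -1.774 VAR.
Step 9 — Apparent power: |S| = 8.841 VA.
Step 10 — Power factor: PF = P/|S| = 0.9797 (leading).

(a) P = 8.662 W  (b) Q = -1.774 VAR  (c) S = 8.841 VA  (d) PF = 0.9797 (leading)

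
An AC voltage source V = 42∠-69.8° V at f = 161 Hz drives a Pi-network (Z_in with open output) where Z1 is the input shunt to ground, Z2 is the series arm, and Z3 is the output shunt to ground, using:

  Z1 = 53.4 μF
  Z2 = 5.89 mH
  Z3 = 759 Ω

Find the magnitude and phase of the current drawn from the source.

Step 1 — Angular frequency: ω = 2π·f = 2π·161 = 1012 rad/s.
Step 2 — Component impedances:
  Z1: Z = 1/(jωC) = -j/(ω·C) = 0 - j18.51 Ω
  Z2: Z = jωL = j·1012·0.00589 = 0 + j5.958 Ω
  Z3: Z = R = 759 Ω
Step 3 — With open output, the series arm Z2 and the output shunt Z3 appear in series to ground: Z2 + Z3 = 759 + j5.958 Ω.
Step 4 — Parallel with input shunt Z1: Z_in = Z1 || (Z2 + Z3) = 0.4514 - j18.5 Ω = 18.51∠-88.6° Ω.
Step 5 — Source phasor: V = 42∠-69.8° V = 14.5 - j39.42 V.
Step 6 — Ohm's law: I = V / Z_total = (14.5 - j39.42) / (0.4514 - j18.5) = 2.148 + j0.7313 A.
Step 7 — Convert to polar: |I| = 2.269 A, ∠I = 18.8°.

I = 2.269∠18.8° A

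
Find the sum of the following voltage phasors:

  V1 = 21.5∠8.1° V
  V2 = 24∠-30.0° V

Step 1 — Convert each phasor to rectangular form:
  V1 = 21.5·(cos(8.1°) + j·sin(8.1°)) = 21.29 + j3.029 V
  V2 = 24·(cos(-30.0°) + j·sin(-30.0°)) = 20.78 - j12 V
Step 2 — Sum components: V_total = 42.07 - j8.971 V.
Step 3 — Convert to polar: |V_total| = 43.02 V, ∠V_total = -12.0°.

V_total = 43.02∠-12.0° V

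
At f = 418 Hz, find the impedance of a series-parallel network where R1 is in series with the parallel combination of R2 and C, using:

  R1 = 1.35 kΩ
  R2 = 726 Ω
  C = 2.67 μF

Step 1 — Angular frequency: ω = 2π·f = 2π·418 = 2626 rad/s.
Step 2 — Component impedances:
  R1: Z = R = 1350 Ω
  R2: Z = R = 726 Ω
  C: Z = 1/(jωC) = -j/(ω·C) = 0 - j142.6 Ω
Step 3 — Parallel branch: R2 || C = 1/(1/R2 + 1/C) = 26.97 - j137.3 Ω.
Step 4 — Series with R1: Z_total = R1 + (R2 || C) = 1377 - j137.3 Ω = 1384∠-5.7° Ω.

Z = 1377 - j137.3 Ω = 1384∠-5.7° Ω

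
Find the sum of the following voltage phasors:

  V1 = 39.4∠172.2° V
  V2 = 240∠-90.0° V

Step 1 — Convert each phasor to rectangular form:
  V1 = 39.4·(cos(172.2°) + j·sin(172.2°)) = -39.04 + j5.347 V
  V2 = 240·(cos(-90.0°) + j·sin(-90.0°)) = 0 - j240 V
Step 2 — Sum components: V_total = -39.04 - j234.7 V.
Step 3 — Convert to polar: |V_total| = 237.9 V, ∠V_total = -99.4°.

V_total = 237.9∠-99.4° V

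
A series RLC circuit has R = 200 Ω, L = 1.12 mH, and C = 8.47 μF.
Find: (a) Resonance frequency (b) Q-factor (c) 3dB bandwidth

Step 1 — Resonance: ω₀ = 1/√(LC) = 1/√(0.00112·8.47e-06) = 1.027e+04 rad/s.
Step 2 — f₀ = ω₀/(2π) = 1634 Hz.
Step 3 — Series Q: Q = ω₀L/R = 1.027e+04·0.00112/200 = 0.0575.
Step 4 — Bandwidth: Δω = ω₀/Q = 1.786e+05 rad/s; BW = Δω/(2π) = 2.842e+04 Hz.

(a) f₀ = 1634 Hz  (b) Q = 0.0575  (c) BW = 2.842e+04 Hz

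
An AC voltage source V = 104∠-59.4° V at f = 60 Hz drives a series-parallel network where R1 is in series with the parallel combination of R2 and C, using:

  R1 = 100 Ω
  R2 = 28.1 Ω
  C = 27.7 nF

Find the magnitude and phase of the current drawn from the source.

Step 1 — Angular frequency: ω = 2π·f = 2π·60 = 377 rad/s.
Step 2 — Component impedances:
  R1: Z = R = 100 Ω
  R2: Z = R = 28.1 Ω
  C: Z = 1/(jωC) = -j/(ω·C) = 0 - j9.576e+04 Ω
Step 3 — Parallel branch: R2 || C = 1/(1/R2 + 1/C) = 28.1 - j0.008246 Ω.
Step 4 — Series with R1: Z_total = R1 + (R2 || C) = 128.1 - j0.008246 Ω = 128.1∠-0.0° Ω.
Step 5 — Source phasor: V = 104∠-59.4° V = 52.94 - j89.52 V.
Step 6 — Ohm's law: I = V / Z_total = (52.94 - j89.52) / (128.1 - j0.008246) = 0.4133 - j0.6988 A.
Step 7 — Convert to polar: |I| = 0.8119 A, ∠I = -59.4°.

I = 0.8119∠-59.4° A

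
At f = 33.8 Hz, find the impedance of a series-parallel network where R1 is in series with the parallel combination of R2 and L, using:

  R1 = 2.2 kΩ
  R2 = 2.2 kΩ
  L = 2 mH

Step 1 — Angular frequency: ω = 2π·f = 2π·33.8 = 212.4 rad/s.
Step 2 — Component impedances:
  R1: Z = R = 2200 Ω
  R2: Z = R = 2200 Ω
  L: Z = jωL = j·212.4·0.002 = 0 + j0.4247 Ω
Step 3 — Parallel branch: R2 || L = 1/(1/R2 + 1/L) = 8.2e-05 + j0.4247 Ω.
Step 4 — Series with R1: Z_total = R1 + (R2 || L) = 2200 + j0.4247 Ω = 2200∠0.0° Ω.

Z = 2200 + j0.4247 Ω = 2200∠0.0° Ω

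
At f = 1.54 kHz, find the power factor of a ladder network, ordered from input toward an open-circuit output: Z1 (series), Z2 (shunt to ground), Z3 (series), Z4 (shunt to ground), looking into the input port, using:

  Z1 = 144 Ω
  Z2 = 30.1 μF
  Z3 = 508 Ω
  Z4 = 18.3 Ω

Step 1 — Angular frequency: ω = 2π·f = 2π·1540 = 9676 rad/s.
Step 2 — Component impedances:
  Z1: Z = R = 144 Ω
  Z2: Z = 1/(jωC) = -j/(ω·C) = 0 - j3.433 Ω
  Z3: Z = R = 508 Ω
  Z4: Z = R = 18.3 Ω
Step 3 — Ladder network (open output): work backward from the far end, alternating series and parallel combinations. Z_in = 144 - j3.433 Ω = 144.1∠-1.4° Ω.
Step 4 — Power factor: PF = cos(φ) = Re(Z)/|Z| = 144.02/144.06 = 0.9997.
Step 5 — Type: Im(Z) = -3.433 ⇒ leading (phase φ = -1.4°).

PF = 0.9997 (leading, φ = -1.4°)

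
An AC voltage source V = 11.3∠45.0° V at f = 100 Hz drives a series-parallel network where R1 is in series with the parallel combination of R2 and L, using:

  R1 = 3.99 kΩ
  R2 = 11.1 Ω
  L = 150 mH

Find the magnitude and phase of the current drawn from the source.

Step 1 — Angular frequency: ω = 2π·f = 2π·100 = 628.3 rad/s.
Step 2 — Component impedances:
  R1: Z = R = 3990 Ω
  R2: Z = R = 11.1 Ω
  L: Z = jωL = j·628.3·0.15 = 0 + j94.25 Ω
Step 3 — Parallel branch: R2 || L = 1/(1/R2 + 1/L) = 10.95 + j1.289 Ω.
Step 4 — Series with R1: Z_total = R1 + (R2 || L) = 4001 + j1.289 Ω = 4001∠0.0° Ω.
Step 5 — Source phasor: V = 11.3∠45.0° V = 7.99 + j7.99 V.
Step 6 — Ohm's law: I = V / Z_total = (7.99 + j7.99) / (4001 + j1.289) = 0.001998 + j0.001996 A.
Step 7 — Convert to polar: |I| = 0.002824 A, ∠I = 45.0°.

I = 0.002824∠45.0° A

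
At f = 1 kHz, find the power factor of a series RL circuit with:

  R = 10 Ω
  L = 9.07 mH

Step 1 — Angular frequency: ω = 2π·f = 2π·1000 = 6283 rad/s.
Step 2 — Component impedances:
  R: Z = R = 10 Ω
  L: Z = jωL = j·6283·0.00907 = 0 + j56.99 Ω
Step 3 — Series combination: Z_total = R + L = 10 + j56.99 Ω = 57.86∠80.0° Ω.
Step 4 — Power factor: PF = cos(φ) = Re(Z)/|Z| = 10/57.86 = 0.1728.
Step 5 — Type: Im(Z) = 56.99 ⇒ lagging (phase φ = 80.0°).

PF = 0.1728 (lagging, φ = 80.0°)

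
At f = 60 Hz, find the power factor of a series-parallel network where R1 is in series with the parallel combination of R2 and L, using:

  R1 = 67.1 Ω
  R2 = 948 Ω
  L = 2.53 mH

Step 1 — Angular frequency: ω = 2π·f = 2π·60 = 377 rad/s.
Step 2 — Component impedances:
  R1: Z = R = 67.1 Ω
  R2: Z = R = 948 Ω
  L: Z = jωL = j·377·0.00253 = 0 + j0.9538 Ω
Step 3 — Parallel branch: R2 || L = 1/(1/R2 + 1/L) = 0.0009596 + j0.9538 Ω.
Step 4 — Series with R1: Z_total = R1 + (R2 || L) = 67.1 + j0.9538 Ω = 67.11∠0.8° Ω.
Step 5 — Power factor: PF = cos(φ) = Re(Z)/|Z| = 67.1/67.11 = 0.9999.
Step 6 — Type: Im(Z) = 0.9538 ⇒ lagging (phase φ = 0.8°).

PF = 0.9999 (lagging, φ = 0.8°)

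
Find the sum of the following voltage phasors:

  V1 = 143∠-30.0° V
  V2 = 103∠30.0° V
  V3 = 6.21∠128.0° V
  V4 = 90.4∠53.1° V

Step 1 — Convert each phasor to rectangular form:
  V1 = 143·(cos(-30.0°) + j·sin(-30.0°)) = 123.8 - j71.5 V
  V2 = 103·(cos(30.0°) + j·sin(30.0°)) = 89.2 + j51.5 V
  V3 = 6.21·(cos(128.0°) + j·sin(128.0°)) = -3.823 + j4.894 V
  V4 = 90.4·(cos(53.1°) + j·sin(53.1°)) = 54.28 + j72.29 V
Step 2 — Sum components: V_total = 263.5 + j57.19 V.
Step 3 — Convert to polar: |V_total| = 269.6 V, ∠V_total = 12.2°.

V_total = 269.6∠12.2° V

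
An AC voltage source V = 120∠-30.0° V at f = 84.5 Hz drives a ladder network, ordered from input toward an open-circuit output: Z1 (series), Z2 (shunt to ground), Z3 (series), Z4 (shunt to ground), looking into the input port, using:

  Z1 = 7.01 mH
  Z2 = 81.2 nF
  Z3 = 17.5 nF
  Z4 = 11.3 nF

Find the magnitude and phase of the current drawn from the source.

Step 1 — Angular frequency: ω = 2π·f = 2π·84.5 = 530.9 rad/s.
Step 2 — Component impedances:
  Z1: Z = jωL = j·530.9·0.00701 = 0 + j3.722 Ω
  Z2: Z = 1/(jωC) = -j/(ω·C) = 0 - j2.32e+04 Ω
  Z3: Z = 1/(jωC) = -j/(ω·C) = 0 - j1.076e+05 Ω
  Z4: Z = 1/(jωC) = -j/(ω·C) = 0 - j1.667e+05 Ω
Step 3 — Ladder network (open output): work backward from the far end, alternating series and parallel combinations. Z_in = 0 - j2.138e+04 Ω = 2.138e+04∠-90.0° Ω.
Step 4 — Source phasor: V = 120∠-30.0° V = 103.9 - j60 V.
Step 5 — Ohm's law: I = V / Z_total = (103.9 - j60) / (0 - j2.138e+04) = 0.002806 + j0.00486 A.
Step 6 — Convert to polar: |I| = 0.005612 A, ∠I = 60.0°.

I = 0.005612∠60.0° A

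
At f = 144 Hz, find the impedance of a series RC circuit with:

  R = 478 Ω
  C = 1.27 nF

Step 1 — Angular frequency: ω = 2π·f = 2π·144 = 904.8 rad/s.
Step 2 — Component impedances:
  R: Z = R = 478 Ω
  C: Z = 1/(jωC) = -j/(ω·C) = 0 - j8.703e+05 Ω
Step 3 — Series combination: Z_total = R + C = 478 - j8.703e+05 Ω = 8.703e+05∠-90.0° Ω.

Z = 478 - j8.703e+05 Ω = 8.703e+05∠-90.0° Ω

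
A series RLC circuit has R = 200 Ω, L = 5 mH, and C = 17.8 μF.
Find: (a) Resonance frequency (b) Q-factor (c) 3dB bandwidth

Step 1 — Resonance condition Im(Z)=0 gives ω₀ = 1/√(LC).
Step 2 — ω₀ = 1/√(0.005·1.78e-05) = 3352 rad/s.
Step 3 — f₀ = ω₀/(2π) = 533.5 Hz.
Step 4 — Series Q: Q = ω₀L/R = 3352·0.005/200 = 0.0838.
Step 5 — 3dB bandwidth: Δω = ω₀/Q = 4e+04 rad/s; BW = Δω/(2π) = 6366 Hz.

(a) f₀ = 533.5 Hz  (b) Q = 0.0838  (c) BW = 6366 Hz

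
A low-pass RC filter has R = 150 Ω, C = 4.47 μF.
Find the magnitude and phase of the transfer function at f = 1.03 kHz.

Step 1 — Angular frequency: ω = 2π·1030 = 6472 rad/s.
Step 2 — Transfer function: H(jω) = 1/(1 + jωRC).
Step 3 — Denominator: 1 + jωRC = 1 + j·6472·150·4.47e-06 = 1 + j4.339.
Step 4 — H = 0.05043 - j0.2188.
Step 5 — Magnitude: |H| = 0.2246 (-13.0 dB); phase: φ = -77.0°.

|H| = 0.2246 (-13.0 dB), φ = -77.0°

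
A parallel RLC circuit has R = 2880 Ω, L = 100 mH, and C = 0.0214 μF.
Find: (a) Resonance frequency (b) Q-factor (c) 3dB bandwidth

Step 1 — Resonance: ω₀ = 1/√(LC) = 1/√(0.1·2.14e-08) = 2.162e+04 rad/s.
Step 2 — f₀ = ω₀/(2π) = 3440 Hz.
Step 3 — Parallel Q: Q = R/(ω₀L) = 2880/(2.162e+04·0.1) = 1.332.
Step 4 — Bandwidth: Δω = ω₀/Q = 1.623e+04 rad/s; BW = Δω/(2π) = 2582 Hz.

(a) f₀ = 3440 Hz  (b) Q = 1.332  (c) BW = 2582 Hz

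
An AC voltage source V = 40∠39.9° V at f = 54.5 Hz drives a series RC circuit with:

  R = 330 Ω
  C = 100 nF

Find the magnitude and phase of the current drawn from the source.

Step 1 — Angular frequency: ω = 2π·f = 2π·54.5 = 342.4 rad/s.
Step 2 — Component impedances:
  R: Z = R = 330 Ω
  C: Z = 1/(jωC) = -j/(ω·C) = 0 - j2.92e+04 Ω
Step 3 — Series combination: Z_total = R + C = 330 - j2.92e+04 Ω = 2.92e+04∠-89.4° Ω.
Step 4 — Source phasor: V = 40∠39.9° V = 30.69 + j25.66 V.
Step 5 — Ohm's law: I = V / Z_total = (30.69 + j25.66) / (330 - j2.92e+04) = -0.0008666 + j0.001061 A.
Step 6 — Convert to polar: |I| = 0.00137 A, ∠I = 129.3°.

I = 0.00137∠129.3° A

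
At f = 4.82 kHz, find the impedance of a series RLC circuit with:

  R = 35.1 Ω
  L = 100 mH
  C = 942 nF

Step 1 — Angular frequency: ω = 2π·f = 2π·4820 = 3.028e+04 rad/s.
Step 2 — Component impedances:
  R: Z = R = 35.1 Ω
  L: Z = jωL = j·3.028e+04·0.1 = 0 + j3028 Ω
  C: Z = 1/(jωC) = -j/(ω·C) = 0 - j35.05 Ω
Step 3 — Series combination: Z_total = R + L + C = 35.1 + j2993 Ω = 2994∠89.3° Ω.

Z = 35.1 + j2993 Ω = 2994∠89.3° Ω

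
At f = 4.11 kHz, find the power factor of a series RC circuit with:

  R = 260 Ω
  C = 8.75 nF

Step 1 — Angular frequency: ω = 2π·f = 2π·4110 = 2.582e+04 rad/s.
Step 2 — Component impedances:
  R: Z = R = 260 Ω
  C: Z = 1/(jωC) = -j/(ω·C) = 0 - j4426 Ω
Step 3 — Series combination: Z_total = R + C = 260 - j4426 Ω = 4433∠-86.6° Ω.
Step 4 — Power factor: PF = cos(φ) = Re(Z)/|Z| = 260/4433 = 0.05865.
Step 5 — Type: Im(Z) = -4426 ⇒ leading (phase φ = -86.6°).

PF = 0.05865 (leading, φ = -86.6°)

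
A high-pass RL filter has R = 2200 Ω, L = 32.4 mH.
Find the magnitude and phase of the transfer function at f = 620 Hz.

Step 1 — Angular frequency: ω = 2π·620 = 3896 rad/s.
Step 2 — Transfer function: H(jω) = jωL/(R + jωL).
Step 3 — Numerator jωL = j·126.2; denominator R + jωL = 2200 + j126.2.
Step 4 — H = 0.003281 + j0.05718.
Step 5 — Magnitude: |H| = 0.05728 (-24.8 dB); phase: φ = 86.7°.

|H| = 0.05728 (-24.8 dB), φ = 86.7°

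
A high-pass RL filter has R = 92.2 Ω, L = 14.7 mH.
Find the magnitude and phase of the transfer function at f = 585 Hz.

Step 1 — Angular frequency: ω = 2π·585 = 3676 rad/s.
Step 2 — Transfer function: H(jω) = jωL/(R + jωL).
Step 3 — Numerator jωL = j·54.03; denominator R + jωL = 92.2 + j54.03.
Step 4 — H = 0.2556 + j0.4362.
Step 5 — Magnitude: |H| = 0.5056 (-5.9 dB); phase: φ = 59.6°.

|H| = 0.5056 (-5.9 dB), φ = 59.6°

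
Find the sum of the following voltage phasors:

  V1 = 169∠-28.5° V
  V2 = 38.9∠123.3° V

Step 1 — Convert each phasor to rectangular form:
  V1 = 169·(cos(-28.5°) + j·sin(-28.5°)) = 148.5 - j80.64 V
  V2 = 38.9·(cos(123.3°) + j·sin(123.3°)) = -21.36 + j32.51 V
Step 2 — Sum components: V_total = 127.2 - j48.13 V.
Step 3 — Convert to polar: |V_total| = 136 V, ∠V_total = -20.7°.

V_total = 136∠-20.7° V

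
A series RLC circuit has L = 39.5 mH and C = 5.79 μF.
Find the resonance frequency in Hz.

Step 1 — Resonance condition Im(Z)=0 gives ω₀ = 1/√(LC).
Step 2 — ω₀ = 1/√(0.0395·5.79e-06) = 2091 rad/s.
Step 3 — f₀ = ω₀/(2π) = 332.8 Hz.

f₀ = 332.8 Hz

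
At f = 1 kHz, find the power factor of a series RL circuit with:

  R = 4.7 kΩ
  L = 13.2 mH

Step 1 — Angular frequency: ω = 2π·f = 2π·1000 = 6283 rad/s.
Step 2 — Component impedances:
  R: Z = R = 4700 Ω
  L: Z = jωL = j·6283·0.0132 = 0 + j82.94 Ω
Step 3 — Series combination: Z_total = R + L = 4700 + j82.94 Ω = 4701∠1.0° Ω.
Step 4 — Power factor: PF = cos(φ) = Re(Z)/|Z| = 4700/4701 = 0.9998.
Step 5 — Type: Im(Z) = 82.94 ⇒ lagging (phase φ = 1.0°).

PF = 0.9998 (lagging, φ = 1.0°)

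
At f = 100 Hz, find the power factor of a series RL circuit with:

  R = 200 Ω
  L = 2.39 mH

Step 1 — Angular frequency: ω = 2π·f = 2π·100 = 628.3 rad/s.
Step 2 — Component impedances:
  R: Z = R = 200 Ω
  L: Z = jωL = j·628.3·0.00239 = 0 + j1.502 Ω
Step 3 — Series combination: Z_total = R + L = 200 + j1.502 Ω = 200∠0.4° Ω.
Step 4 — Power factor: PF = cos(φ) = Re(Z)/|Z| = 200/200 = 1.
Step 5 — Type: Im(Z) = 1.502 ⇒ lagging (phase φ = 0.4°).

PF = 1 (lagging, φ = 0.4°)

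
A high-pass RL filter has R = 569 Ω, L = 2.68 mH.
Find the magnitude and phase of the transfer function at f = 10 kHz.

Step 1 — Angular frequency: ω = 2π·1e+04 = 6.283e+04 rad/s.
Step 2 — Transfer function: H(jω) = jωL/(R + jωL).
Step 3 — Numerator jωL = j·168.4; denominator R + jωL = 569 + j168.4.
Step 4 — H = 0.08053 + j0.2721.
Step 5 — Magnitude: |H| = 0.2838 (-10.9 dB); phase: φ = 73.5°.

|H| = 0.2838 (-10.9 dB), φ = 73.5°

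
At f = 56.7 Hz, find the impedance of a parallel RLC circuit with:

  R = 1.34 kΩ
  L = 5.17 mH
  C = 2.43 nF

Step 1 — Angular frequency: ω = 2π·f = 2π·56.7 = 356.3 rad/s.
Step 2 — Component impedances:
  R: Z = R = 1340 Ω
  L: Z = jωL = j·356.3·0.00517 = 0 + j1.842 Ω
  C: Z = 1/(jωC) = -j/(ω·C) = 0 - j1.155e+06 Ω
Step 3 — Parallel combination: 1/Z_total = 1/R + 1/L + 1/C; Z_total = 0.002532 + j1.842 Ω = 1.842∠89.9° Ω.

Z = 0.002532 + j1.842 Ω = 1.842∠89.9° Ω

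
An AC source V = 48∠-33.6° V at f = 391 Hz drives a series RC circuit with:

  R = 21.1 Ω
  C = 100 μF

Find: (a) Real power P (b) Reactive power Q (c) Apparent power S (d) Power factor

Step 1 — Angular frequency: ω = 2π·f = 2π·391 = 2457 rad/s.
Step 2 — Component impedances:
  R: Z = R = 21.1 Ω
  C: Z = 1/(jωC) = -j/(ω·C) = 0 - j4.07 Ω
Step 3 — Series combination: Z_total = R + C = 21.1 - j4.07 Ω = 21.49∠-10.9° Ω.
Step 4 — Source phasor: V = 48∠-33.6° V = 39.98 - j26.56 V.
Step 5 — Current: I = V / Z = 2.061 - j0.8613 A = 2.234∠-22.7° A.
Step 6 — Complex power: S = V·I* = 105.3 - j20.31 VA.
Step 7 — Real power: P = Re(S) = 105.3 W.
Step 8 — Reactive power: Q = Im(S) = -20.31 VAR.
Step 9 — Apparent power: |S| = 107.2 VA.
Step 10 — Power factor: PF = P/|S| = 0.9819 (leading).

(a) P = 105.3 W  (b) Q = -20.31 VAR  (c) S = 107.2 VA  (d) PF = 0.9819 (leading)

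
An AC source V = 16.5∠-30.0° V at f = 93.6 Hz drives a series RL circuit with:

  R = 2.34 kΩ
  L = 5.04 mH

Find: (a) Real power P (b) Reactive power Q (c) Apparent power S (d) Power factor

Step 1 — Angular frequency: ω = 2π·f = 2π·93.6 = 588.1 rad/s.
Step 2 — Component impedances:
  R: Z = R = 2340 Ω
  L: Z = jωL = j·588.1·0.00504 = 0 + j2.964 Ω
Step 3 — Series combination: Z_total = R + L = 2340 + j2.964 Ω = 2340∠0.1° Ω.
Step 4 — Source phasor: V = 16.5∠-30.0° V = 14.29 - j8.25 V.
Step 5 — Current: I = V / Z = 0.006102 - j0.003533 A = 0.007051∠-30.1° A.
Step 6 — Complex power: S = V·I* = 0.1163 + j0.0001474 VA.
Step 7 — Real power: P = Re(S) = 0.1163 W.
Step 8 — Reactive power: Q = Im(S) = 0.0001474 VAR.
Step 9 — Apparent power: |S| = 0.1163 VA.
Step 10 — Power factor: PF = P/|S| = 1 (lagging).

(a) P = 0.1163 W  (b) Q = 0.0001474 VAR  (c) S = 0.1163 VA  (d) PF = 1 (lagging)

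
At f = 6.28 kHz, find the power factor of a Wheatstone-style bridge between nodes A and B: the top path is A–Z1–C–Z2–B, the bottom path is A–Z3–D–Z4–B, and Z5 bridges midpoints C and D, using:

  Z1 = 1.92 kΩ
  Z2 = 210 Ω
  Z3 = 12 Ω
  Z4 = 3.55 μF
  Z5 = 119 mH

Step 1 — Angular frequency: ω = 2π·f = 2π·6280 = 3.946e+04 rad/s.
Step 2 — Component impedances:
  Z1: Z = R = 1920 Ω
  Z2: Z = R = 210 Ω
  Z3: Z = R = 12 Ω
  Z4: Z = 1/(jωC) = -j/(ω·C) = 0 - j7.139 Ω
  Z5: Z = jωL = j·3.946e+04·0.119 = 0 + j4696 Ω
Step 3 — Bridge requires nodal analysis (the Z5 bridge couples midpoints C and D, so the two paths cannot be reduced to a simple series/parallel combination). Setting node B to ground and injecting 1 A at node A, the 3-node admittance system at A, C, D solves to V_A = Z_AB = 11.95 - j7.068 Ω = 13.89∠-30.6° Ω.
Step 4 — Power factor: PF = cos(φ) = Re(Z)/|Z| = 11.9535/13.8866 = 0.8608.
Step 5 — Type: Im(Z) = -7.068 ⇒ leading (phase φ = -30.6°).

PF = 0.8608 (leading, φ = -30.6°)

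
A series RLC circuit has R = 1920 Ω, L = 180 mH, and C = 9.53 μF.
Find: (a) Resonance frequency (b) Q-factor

Step 1 — Resonance condition Im(Z)=0 gives ω₀ = 1/√(LC).
Step 2 — ω₀ = 1/√(0.18·9.53e-06) = 763.5 rad/s.
Step 3 — f₀ = ω₀/(2π) = 121.5 Hz.
Step 4 — Series Q: Q = ω₀L/R = 763.5·0.18/1920 = 0.07158.

(a) f₀ = 121.5 Hz  (b) Q = 0.07158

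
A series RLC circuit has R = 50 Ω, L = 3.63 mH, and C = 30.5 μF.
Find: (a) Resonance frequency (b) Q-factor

Step 1 — Resonance condition Im(Z)=0 gives ω₀ = 1/√(LC).
Step 2 — ω₀ = 1/√(0.00363·3.05e-05) = 3005 rad/s.
Step 3 — f₀ = ω₀/(2π) = 478.3 Hz.
Step 4 — Series Q: Q = ω₀L/R = 3005·0.00363/50 = 0.2182.

(a) f₀ = 478.3 Hz  (b) Q = 0.2182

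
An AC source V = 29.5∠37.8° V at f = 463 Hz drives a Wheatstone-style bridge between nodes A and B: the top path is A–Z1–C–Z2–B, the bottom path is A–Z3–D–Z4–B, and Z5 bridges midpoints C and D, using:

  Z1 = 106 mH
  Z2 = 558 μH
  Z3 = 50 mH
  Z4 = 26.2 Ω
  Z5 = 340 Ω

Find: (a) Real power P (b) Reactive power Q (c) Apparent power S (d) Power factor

Step 1 — Angular frequency: ω = 2π·f = 2π·463 = 2909 rad/s.
Step 2 — Component impedances:
  Z1: Z = jωL = j·2909·0.106 = 0 + j308.4 Ω
  Z2: Z = jωL = j·2909·0.000558 = 0 + j1.623 Ω
  Z3: Z = jωL = j·2909·0.05 = 0 + j145.5 Ω
  Z4: Z = R = 26.2 Ω
  Z5: Z = R = 340 Ω
Step 3 — Bridge requires nodal analysis (the Z5 bridge couples midpoints C and D, so the two paths cannot be reduced to a simple series/parallel combination). Setting node B to ground and injecting 1 A at node A, the 3-node admittance system at A, C, D solves to V_A = Z_AB = 11.24 + j99.66 Ω = 100.3∠83.6° Ω.
Step 4 — Source phasor: V = 29.5∠37.8° V = 23.31 + j18.08 V.
Step 5 — Current: I = V / Z = 0.2052 - j0.2108 A = 0.2942∠-45.8° A.
Step 6 — Complex power: S = V·I* = 0.9726 + j8.623 VA.
Step 7 — Real power: P = Re(S) = 0.9726 W.
Step 8 — Reactive power: Q = Im(S) = 8.623 VAR.
Step 9 — Apparent power: |S| = 8.677 VA.
Step 10 — Power factor: PF = P/|S| = 0.1121 (lagging).

(a) P = 0.9726 W  (b) Q = 8.623 VAR  (c) S = 8.677 VA  (d) PF = 0.1121 (lagging)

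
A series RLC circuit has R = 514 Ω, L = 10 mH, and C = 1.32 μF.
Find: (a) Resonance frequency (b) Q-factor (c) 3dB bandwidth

Step 1 — Resonance condition Im(Z)=0 gives ω₀ = 1/√(LC).
Step 2 — ω₀ = 1/√(0.01·1.32e-06) = 8704 rad/s.
Step 3 — f₀ = ω₀/(2π) = 1385 Hz.
Step 4 — Series Q: Q = ω₀L/R = 8704·0.01/514 = 0.1693.
Step 5 — 3dB bandwidth: Δω = ω₀/Q = 5.14e+04 rad/s; BW = Δω/(2π) = 8181 Hz.

(a) f₀ = 1385 Hz  (b) Q = 0.1693  (c) BW = 8181 Hz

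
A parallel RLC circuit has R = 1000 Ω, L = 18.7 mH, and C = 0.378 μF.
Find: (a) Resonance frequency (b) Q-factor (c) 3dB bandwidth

Step 1 — Resonance: ω₀ = 1/√(LC) = 1/√(0.0187·3.78e-07) = 1.189e+04 rad/s.
Step 2 — f₀ = ω₀/(2π) = 1893 Hz.
Step 3 — Parallel Q: Q = R/(ω₀L) = 1000/(1.189e+04·0.0187) = 4.496.
Step 4 — Bandwidth: Δω = ω₀/Q = 2646 rad/s; BW = Δω/(2π) = 421 Hz.

(a) f₀ = 1893 Hz  (b) Q = 4.496  (c) BW = 421 Hz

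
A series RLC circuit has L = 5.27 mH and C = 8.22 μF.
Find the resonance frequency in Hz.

Step 1 — Resonance condition Im(Z)=0 gives ω₀ = 1/√(LC).
Step 2 — ω₀ = 1/√(0.00527·8.22e-06) = 4805 rad/s.
Step 3 — f₀ = ω₀/(2π) = 764.7 Hz.

f₀ = 764.7 Hz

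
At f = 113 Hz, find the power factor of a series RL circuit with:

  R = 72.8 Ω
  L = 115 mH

Step 1 — Angular frequency: ω = 2π·f = 2π·113 = 710 rad/s.
Step 2 — Component impedances:
  R: Z = R = 72.8 Ω
  L: Z = jωL = j·710·0.115 = 0 + j81.65 Ω
Step 3 — Series combination: Z_total = R + L = 72.8 + j81.65 Ω = 109.4∠48.3° Ω.
Step 4 — Power factor: PF = cos(φ) = Re(Z)/|Z| = 72.8/109.39 = 0.6655.
Step 5 — Type: Im(Z) = 81.65 ⇒ lagging (phase φ = 48.3°).

PF = 0.6655 (lagging, φ = 48.3°)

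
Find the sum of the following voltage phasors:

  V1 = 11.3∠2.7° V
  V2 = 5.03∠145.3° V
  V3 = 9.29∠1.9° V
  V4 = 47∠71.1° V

Step 1 — Convert each phasor to rectangular form:
  V1 = 11.3·(cos(2.7°) + j·sin(2.7°)) = 11.29 + j0.5323 V
  V2 = 5.03·(cos(145.3°) + j·sin(145.3°)) = -4.135 + j2.863 V
  V3 = 9.29·(cos(1.9°) + j·sin(1.9°)) = 9.285 + j0.308 V
  V4 = 47·(cos(71.1°) + j·sin(71.1°)) = 15.22 + j44.47 V
Step 2 — Sum components: V_total = 31.66 + j48.17 V.
Step 3 — Convert to polar: |V_total| = 57.64 V, ∠V_total = 56.7°.

V_total = 57.64∠56.7° V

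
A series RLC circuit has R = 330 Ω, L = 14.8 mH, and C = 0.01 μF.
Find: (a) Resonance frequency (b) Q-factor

Step 1 — Resonance condition Im(Z)=0 gives ω₀ = 1/√(LC).
Step 2 — ω₀ = 1/√(0.0148·1e-08) = 8.22e+04 rad/s.
Step 3 — f₀ = ω₀/(2π) = 1.308e+04 Hz.
Step 4 — Series Q: Q = ω₀L/R = 8.22e+04·0.0148/330 = 3.687.

(a) f₀ = 1.308e+04 Hz  (b) Q = 3.687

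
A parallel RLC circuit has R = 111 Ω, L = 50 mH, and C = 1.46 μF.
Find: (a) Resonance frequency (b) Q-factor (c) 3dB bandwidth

Step 1 — Resonance: ω₀ = 1/√(LC) = 1/√(0.05·1.46e-06) = 3701 rad/s.
Step 2 — f₀ = ω₀/(2π) = 589.1 Hz.
Step 3 — Parallel Q: Q = R/(ω₀L) = 111/(3701·0.05) = 0.5998.
Step 4 — Bandwidth: Δω = ω₀/Q = 6171 rad/s; BW = Δω/(2π) = 982.1 Hz.

(a) f₀ = 589.1 Hz  (b) Q = 0.5998  (c) BW = 982.1 Hz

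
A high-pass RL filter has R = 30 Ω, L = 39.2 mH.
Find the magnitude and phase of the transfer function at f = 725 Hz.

Step 1 — Angular frequency: ω = 2π·725 = 4555 rad/s.
Step 2 — Transfer function: H(jω) = jωL/(R + jωL).
Step 3 — Numerator jωL = j·178.6; denominator R + jωL = 30 + j178.6.
Step 4 — H = 0.9725 + j0.1634.
Step 5 — Magnitude: |H| = 0.9862 (-0.1 dB); phase: φ = 9.5°.

|H| = 0.9862 (-0.1 dB), φ = 9.5°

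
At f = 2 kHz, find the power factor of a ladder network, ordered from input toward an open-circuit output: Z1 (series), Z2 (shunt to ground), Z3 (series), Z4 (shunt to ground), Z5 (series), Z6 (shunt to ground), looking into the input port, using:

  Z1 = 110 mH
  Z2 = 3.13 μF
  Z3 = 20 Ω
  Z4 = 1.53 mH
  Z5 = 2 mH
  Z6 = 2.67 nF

Step 1 — Angular frequency: ω = 2π·f = 2π·2000 = 1.257e+04 rad/s.
Step 2 — Component impedances:
  Z1: Z = jωL = j·1.257e+04·0.11 = 0 + j1382 Ω
  Z2: Z = 1/(jωC) = -j/(ω·C) = 0 - j25.42 Ω
  Z3: Z = R = 20 Ω
  Z4: Z = jωL = j·1.257e+04·0.00153 = 0 + j19.23 Ω
  Z5: Z = jωL = j·1.257e+04·0.002 = 0 + j25.13 Ω
  Z6: Z = 1/(jωC) = -j/(ω·C) = 0 - j2.98e+04 Ω
Step 3 — Ladder network (open output): work backward from the far end, alternating series and parallel combinations. Z_in = 29.5 + j1366 Ω = 1366∠88.8° Ω.
Step 4 — Power factor: PF = cos(φ) = Re(Z)/|Z| = 29.498/1366.3 = 0.02159.
Step 5 — Type: Im(Z) = 1366 ⇒ lagging (phase φ = 88.8°).

PF = 0.02159 (lagging, φ = 88.8°)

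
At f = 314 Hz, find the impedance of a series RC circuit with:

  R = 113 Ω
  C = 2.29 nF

Step 1 — Angular frequency: ω = 2π·f = 2π·314 = 1973 rad/s.
Step 2 — Component impedances:
  R: Z = R = 113 Ω
  C: Z = 1/(jωC) = -j/(ω·C) = 0 - j2.213e+05 Ω
Step 3 — Series combination: Z_total = R + C = 113 - j2.213e+05 Ω = 2.213e+05∠-90.0° Ω.

Z = 113 - j2.213e+05 Ω = 2.213e+05∠-90.0° Ω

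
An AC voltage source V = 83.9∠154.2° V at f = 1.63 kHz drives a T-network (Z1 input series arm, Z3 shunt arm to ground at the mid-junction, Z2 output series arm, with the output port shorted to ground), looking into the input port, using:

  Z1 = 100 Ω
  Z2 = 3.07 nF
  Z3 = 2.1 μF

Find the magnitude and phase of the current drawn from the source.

Step 1 — Angular frequency: ω = 2π·f = 2π·1630 = 1.024e+04 rad/s.
Step 2 — Component impedances:
  Z1: Z = R = 100 Ω
  Z2: Z = 1/(jωC) = -j/(ω·C) = 0 - j3.18e+04 Ω
  Z3: Z = 1/(jωC) = -j/(ω·C) = 0 - j46.5 Ω
Step 3 — With the output port shorted to ground, the output series arm Z2 runs from the junction to ground; the shunt arm Z3 also runs from the junction to ground. They appear in parallel: Z3 || Z2 = 0 - j46.43 Ω.
Step 4 — Series with input arm Z1: Z_in = Z1 + (Z3 || Z2) = 100 - j46.43 Ω = 110.3∠-24.9° Ω.
Step 5 — Source phasor: V = 83.9∠154.2° V = -75.54 + j36.52 V.
Step 6 — Ohm's law: I = V / Z_total = (-75.54 + j36.52) / (100 - j46.43) = -0.7609 + j0.01189 A.
Step 7 — Convert to polar: |I| = 0.761 A, ∠I = 179.1°.

I = 0.761∠179.1° A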